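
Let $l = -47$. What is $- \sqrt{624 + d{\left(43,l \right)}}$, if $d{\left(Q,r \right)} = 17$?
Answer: $- \sqrt{641} \approx -25.318$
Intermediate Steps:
$- \sqrt{624 + d{\left(43,l \right)}} = - \sqrt{624 + 17} = - \sqrt{641}$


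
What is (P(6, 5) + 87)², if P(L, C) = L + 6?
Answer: 9801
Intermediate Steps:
P(L, C) = 6 + L
(P(6, 5) + 87)² = ((6 + 6) + 87)² = (12 + 87)² = 99² = 9801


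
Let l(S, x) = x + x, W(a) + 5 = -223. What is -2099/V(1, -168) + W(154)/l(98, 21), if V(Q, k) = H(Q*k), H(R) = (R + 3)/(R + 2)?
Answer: -2445308/1155 ≈ -2117.1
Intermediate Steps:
H(R) = (3 + R)/(2 + R)
W(a) = -228 (W(a) = -5 - 223 = -228)
V(Q, k) = (3 + Q*k)/(2 + Q*k)
l(S, x) = 2*x
-2099/V(1, -168) + W(154)/l(98, 21) = -2099*(2 + 1*(-168))/(3 + 1*(-168)) - 228/(2*21) = -2099*(2 - 168)/(3 - 168) - 228/42 = -2099/(-165/(-166)) - 228*1/42 = -2099/((-1/166*(-165))) - 38/7 = -2099/165/166 - 38/7 = -2099*166/165 - 38/7 = -348434/165 - 38/7 = -2445308/1155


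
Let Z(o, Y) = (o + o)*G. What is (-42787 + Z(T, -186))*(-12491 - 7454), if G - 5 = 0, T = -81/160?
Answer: 13655802985/16 ≈ 8.5349e+8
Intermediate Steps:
T = -81/160 (T = -81*1/160 = -81/160 ≈ -0.50625)
G = 5 (G = 5 + 0 = 5)
Z(o, Y) = 10*o (Z(o, Y) = (o + o)*5 = (2*o)*5 = 10*o)
(-42787 + Z(T, -186))*(-12491 - 7454) = (-42787 + 10*(-81/160))*(-12491 - 7454) = (-42787 - 81/16)*(-19945) = -684673/16*(-19945) = 13655802985/16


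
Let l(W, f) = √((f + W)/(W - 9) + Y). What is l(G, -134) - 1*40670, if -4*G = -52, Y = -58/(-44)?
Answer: -40670 + I*√14003/22 ≈ -40670.0 + 5.3788*I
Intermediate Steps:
Y = 29/22 (Y = -58*(-1/44) = 29/22 ≈ 1.3182)
G = 13 (G = -¼*(-52) = 13)
l(W, f) = √(29/22 + (W + f)/(-9 + W)) (l(W, f) = √((f + W)/(W - 9) + 29/22) = √((W + f)/(-9 + W) + 29/22) = √(29/22 + (W + f)/(-9 + W)))
l(G, -134) - 1*40670 = √22*√((-261 + 22*(-134) + 51*13)/(-9 + 13))/22 - 1*40670 = √22*√((-261 - 2948 + 663)/4)/22 - 40670 = √22*√((¼)*(-2546))/22 - 40670 = √22*√(-1273/2)/22 - 40670 = √22*(I*√2546/2)/22 - 40670 = I*√14003/22 - 40670 = -40670 + I*√14003/22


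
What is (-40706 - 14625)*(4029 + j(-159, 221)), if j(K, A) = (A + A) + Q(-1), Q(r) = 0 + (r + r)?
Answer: -247274239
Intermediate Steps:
Q(r) = 2*r (Q(r) = 0 + 2*r = 2*r)
j(K, A) = -2 + 2*A (j(K, A) = (A + A) + 2*(-1) = 2*A - 2 = -2 + 2*A)
(-40706 - 14625)*(4029 + j(-159, 221)) = (-40706 - 14625)*(4029 + (-2 + 2*221)) = -55331*(4029 + (-2 + 442)) = -55331*(4029 + 440) = -55331*4469 = -247274239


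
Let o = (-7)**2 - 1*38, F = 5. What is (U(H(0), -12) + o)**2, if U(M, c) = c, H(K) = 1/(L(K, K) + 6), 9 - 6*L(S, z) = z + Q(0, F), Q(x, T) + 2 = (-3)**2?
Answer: 1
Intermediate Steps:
Q(x, T) = 7 (Q(x, T) = -2 + (-3)**2 = -2 + 9 = 7)
L(S, z) = 1/3 - z/6 (L(S, z) = 3/2 - (z + 7)/6 = 3/2 - (7 + z)/6 = 3/2 + (-7/6 - z/6) = 1/3 - z/6)
H(K) = 1/(19/3 - K/6) (H(K) = 1/((1/3 - K/6) + 6) = 1/(19/3 - K/6))
o = 11 (o = 49 - 38 = 11)
(U(H(0), -12) + o)**2 = (-12 + 11)**2 = (-1)**2 = 1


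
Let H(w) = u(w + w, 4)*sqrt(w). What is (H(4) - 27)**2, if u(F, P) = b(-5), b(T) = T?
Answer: 1369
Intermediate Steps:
u(F, P) = -5
H(w) = -5*sqrt(w)
(H(4) - 27)**2 = (-5*sqrt(4) - 27)**2 = (-5*2 - 27)**2 = (-10 - 27)**2 = (-37)**2 = 1369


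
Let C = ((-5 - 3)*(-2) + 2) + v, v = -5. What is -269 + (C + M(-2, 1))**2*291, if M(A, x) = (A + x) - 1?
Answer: 34942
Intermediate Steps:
M(A, x) = -1 + A + x
C = 13 (C = ((-5 - 3)*(-2) + 2) - 5 = (-8*(-2) + 2) - 5 = (16 + 2) - 5 = 18 - 5 = 13)
-269 + (C + M(-2, 1))**2*291 = -269 + (13 + (-1 - 2 + 1))**2*291 = -269 + (13 - 2)**2*291 = -269 + 11**2*291 = -269 + 121*291 = -269 + 35211 = 34942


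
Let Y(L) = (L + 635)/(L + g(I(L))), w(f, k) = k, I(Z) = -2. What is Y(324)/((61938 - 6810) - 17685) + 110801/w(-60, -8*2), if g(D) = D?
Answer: -95420601293/13779024 ≈ -6925.1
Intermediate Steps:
Y(L) = (635 + L)/(-2 + L) (Y(L) = (L + 635)/(L - 2) = (635 + L)/(-2 + L))
Y(324)/((61938 - 6810) - 17685) + 110801/w(-60, -8*2) = ((635 + 324)/(-2 + 324))/((61938 - 6810) - 17685) + 110801/((-8*2)) = (959/322)/(55128 - 17685) + 110801/(-16) = ((1/322)*959)/37443 + 110801*(-1/16) = (137/46)*(1/37443) - 110801/16 = 137/1722378 - 110801/16 = -95420601293/13779024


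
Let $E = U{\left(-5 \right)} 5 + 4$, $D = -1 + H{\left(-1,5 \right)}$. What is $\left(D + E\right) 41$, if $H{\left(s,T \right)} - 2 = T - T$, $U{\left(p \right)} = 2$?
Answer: $615$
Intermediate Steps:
$H{\left(s,T \right)} = 2$ ($H{\left(s,T \right)} = 2 + \left(T - T\right) = 2 + 0 = 2$)
$D = 1$ ($D = -1 + 2 = 1$)
$E = 14$ ($E = 2 \cdot 5 + 4 = 10 + 4 = 14$)
$\left(D + E\right) 41 = \left(1 + 14\right) 41 = 15 \cdot 41 = 615$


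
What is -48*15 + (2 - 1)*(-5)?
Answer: -725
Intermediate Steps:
-48*15 + (2 - 1)*(-5) = -720 + 1*(-5) = -720 - 5 = -725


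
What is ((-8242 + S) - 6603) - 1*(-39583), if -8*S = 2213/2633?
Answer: 521079019/21064 ≈ 24738.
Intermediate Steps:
S = -2213/21064 (S = -2213/(8*2633) = -⅛*2213/2633 = -2213/21064 ≈ -0.10506)
((-8242 + S) - 6603) - 1*(-39583) = ((-8242 - 2213/21064) - 6603) - 1*(-39583) = (-173611701/21064 - 6603) + 39583 = -312697293/21064 + 39583 = 521079019/21064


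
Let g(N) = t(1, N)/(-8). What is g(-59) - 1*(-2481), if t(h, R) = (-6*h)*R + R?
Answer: 19553/8 ≈ 2444.1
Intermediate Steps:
t(h, R) = R - 6*R*h (t(h, R) = -6*R*h + R = R - 6*R*h)
g(N) = 5*N/8 (g(N) = (N*(1 - 6*1))/(-8) = (N*(1 - 6))*(-1/8) = (N*(-5))*(-1/8) = -5*N*(-1/8) = 5*N/8)
g(-59) - 1*(-2481) = (5/8)*(-59) - 1*(-2481) = -295/8 + 2481 = 19553/8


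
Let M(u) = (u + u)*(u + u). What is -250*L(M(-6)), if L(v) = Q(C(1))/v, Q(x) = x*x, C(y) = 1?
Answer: -125/72 ≈ -1.7361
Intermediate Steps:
Q(x) = x²
M(u) = 4*u² (M(u) = (2*u)*(2*u) = 4*u²)
L(v) = 1/v (L(v) = 1²/v = 1/v)
-250*L(M(-6)) = -250/(4*(-6)²) = -250/(4*36) = -250/144 = -250*1/144 = -125/72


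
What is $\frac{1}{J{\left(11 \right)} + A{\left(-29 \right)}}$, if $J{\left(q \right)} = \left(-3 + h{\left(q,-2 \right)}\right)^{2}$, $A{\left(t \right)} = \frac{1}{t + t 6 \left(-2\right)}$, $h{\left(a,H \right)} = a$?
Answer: $\frac{319}{20417} \approx 0.015624$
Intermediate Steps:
$A{\left(t \right)} = - \frac{1}{11 t}$ ($A{\left(t \right)} = \frac{1}{t + 6 t \left(-2\right)} = \frac{1}{t - 12 t} = \frac{1}{\left(-11\right) t} = - \frac{1}{11 t}$)
$J{\left(q \right)} = \left(-3 + q\right)^{2}$
$\frac{1}{J{\left(11 \right)} + A{\left(-29 \right)}} = \frac{1}{\left(-3 + 11\right)^{2} - \frac{1}{11 \left(-29\right)}} = \frac{1}{8^{2} - - \frac{1}{319}} = \frac{1}{64 + \frac{1}{319}} = \frac{1}{\frac{20417}{319}} = \frac{319}{20417}$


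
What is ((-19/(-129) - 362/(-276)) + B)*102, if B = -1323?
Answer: -133314425/989 ≈ -1.3480e+5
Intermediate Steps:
((-19/(-129) - 362/(-276)) + B)*102 = ((-19/(-129) - 362/(-276)) - 1323)*102 = ((-19*(-1/129) - 362*(-1/276)) - 1323)*102 = ((19/129 + 181/138) - 1323)*102 = (8657/5934 - 1323)*102 = -7842025/5934*102 = -133314425/989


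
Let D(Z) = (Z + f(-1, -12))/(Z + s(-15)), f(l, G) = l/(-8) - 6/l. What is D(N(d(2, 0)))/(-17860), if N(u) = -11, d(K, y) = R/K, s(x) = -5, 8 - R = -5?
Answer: -39/2286080 ≈ -1.7060e-5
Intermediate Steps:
R = 13 (R = 8 - 1*(-5) = 8 + 5 = 13)
f(l, G) = -6/l - l/8 (f(l, G) = l*(-⅛) - 6/l = -l/8 - 6/l = -6/l - l/8)
d(K, y) = 13/K
D(Z) = (49/8 + Z)/(-5 + Z) (D(Z) = (Z + (-6/(-1) - ⅛*(-1)))/(Z - 5) = (Z + (-6*(-1) + ⅛))/(-5 + Z) = (Z + (6 + ⅛))/(-5 + Z) = (Z + 49/8)/(-5 + Z) = (49/8 + Z)/(-5 + Z))
D(N(d(2, 0)))/(-17860) = ((49/8 - 11)/(-5 - 11))/(-17860) = (-39/8/(-16))*(-1/17860) = -1/16*(-39/8)*(-1/17860) = (39/128)*(-1/17860) = -39/2286080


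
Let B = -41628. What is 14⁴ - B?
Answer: 80044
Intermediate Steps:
14⁴ - B = 14⁴ - 1*(-41628) = 38416 + 41628 = 80044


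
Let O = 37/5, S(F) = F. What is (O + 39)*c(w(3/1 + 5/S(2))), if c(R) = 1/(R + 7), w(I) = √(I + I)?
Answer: 812/95 - 116*√11/95 ≈ 4.4976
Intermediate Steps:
O = 37/5 (O = 37*(⅕) = 37/5 ≈ 7.4000)
w(I) = √2*√I (w(I) = √(2*I) = √2*√I)
c(R) = 1/(7 + R)
(O + 39)*c(w(3/1 + 5/S(2))) = (37/5 + 39)/(7 + √2*√(3/1 + 5/2)) = 232/(5*(7 + √2*√(3*1 + 5*(½)))) = 232/(5*(7 + √2*√(3 + 5/2))) = 232/(5*(7 + √2*√(11/2))) = 232/(5*(7 + √2*(√22/2))) = 232/(5*(7 + √11))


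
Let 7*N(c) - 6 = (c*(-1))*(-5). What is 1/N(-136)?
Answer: -7/674 ≈ -0.010386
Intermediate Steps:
N(c) = 6/7 + 5*c/7 (N(c) = 6/7 + ((c*(-1))*(-5))/7 = 6/7 + (-c*(-5))/7 = 6/7 + (5*c)/7 = 6/7 + 5*c/7)
1/N(-136) = 1/(6/7 + (5/7)*(-136)) = 1/(6/7 - 680/7) = 1/(-674/7) = -7/674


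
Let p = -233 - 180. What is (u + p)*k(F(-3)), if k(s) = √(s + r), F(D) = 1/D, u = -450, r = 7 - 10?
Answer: -863*I*√30/3 ≈ -1575.6*I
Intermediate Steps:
r = -3
p = -413
k(s) = √(-3 + s) (k(s) = √(s - 3) = √(-3 + s))
(u + p)*k(F(-3)) = (-450 - 413)*√(-3 + 1/(-3)) = -863*√(-3 - ⅓) = -863*I*√30/3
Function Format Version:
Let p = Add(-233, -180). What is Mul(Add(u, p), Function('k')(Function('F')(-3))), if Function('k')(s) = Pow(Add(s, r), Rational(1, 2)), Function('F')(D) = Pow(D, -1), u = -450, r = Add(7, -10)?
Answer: Mul(Rational(-863, 3), I, Pow(30, Rational(1, 2))) ≈ Mul(-1575.6, I)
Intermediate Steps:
r = -3
p = -413
Function('k')(s) = Pow(Add(-3, s), Rational(1, 2)) (Function('k')(s) = Pow(Add(s, -3), Rational(1, 2)) = Pow(Add(-3, s), Rational(1, 2)))
Mul(Add(u, p), Function('k')(Function('F')(-3))) = Mul(Add(-450, -413), Pow(Add(-3, Pow(-3, -1)), Rational(1, 2))) = Mul(-863, Pow(Add(-3, Rational(-1, 3)), Rational(1, 2))) = Mul(-863, Pow(Rational(-10, 3), Rational(1, 2))) = Mul(-863, Mul(Rational(1, 3), I, Pow(30, Rational(1, 2)))) = Mul(Rational(-863, 3), I, Pow(30, Rational(1, 2)))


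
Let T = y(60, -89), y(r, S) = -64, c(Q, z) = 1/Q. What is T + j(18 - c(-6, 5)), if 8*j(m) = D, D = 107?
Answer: -405/8 ≈ -50.625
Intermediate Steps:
T = -64
j(m) = 107/8 (j(m) = (⅛)*107 = 107/8)
T + j(18 - c(-6, 5)) = -64 + 107/8 = -405/8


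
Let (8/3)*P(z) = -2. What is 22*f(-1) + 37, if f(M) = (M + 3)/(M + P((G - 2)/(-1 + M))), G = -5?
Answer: 83/7 ≈ 11.857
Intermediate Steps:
P(z) = -3/4 (P(z) = (3/8)*(-2) = -3/4)
f(M) = (3 + M)/(-3/4 + M) (f(M) = (M + 3)/(M - 3/4) = (3 + M)/(-3/4 + M))
22*f(-1) + 37 = 22*(4*(3 - 1)/(-3 + 4*(-1))) + 37 = 22*(4*2/(-3 - 4)) + 37 = 22*(4*2/(-7)) + 37 = 22*(4*(-1/7)*2) + 37 = 22*(-8/7) + 37 = -176/7 + 37 = 83/7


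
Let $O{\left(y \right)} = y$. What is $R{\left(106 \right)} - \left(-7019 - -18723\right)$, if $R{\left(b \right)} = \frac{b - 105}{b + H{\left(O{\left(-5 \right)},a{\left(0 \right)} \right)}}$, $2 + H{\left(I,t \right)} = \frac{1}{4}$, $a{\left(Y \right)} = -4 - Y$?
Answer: $- \frac{4880564}{417} \approx -11704.0$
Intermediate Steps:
$H{\left(I,t \right)} = - \frac{7}{4}$ ($H{\left(I,t \right)} = -2 + \frac{1}{4} = - \frac{7}{4}$)
$R{\left(b \right)} = \frac{-105 + b}{- \frac{7}{4} + b}$ ($R{\left(b \right)} = \frac{b - 105}{b - \frac{7}{4}} = \frac{-105 + b}{- \frac{7}{4} + b}$)
$R{\left(106 \right)} - \left(-7019 - -18723\right) = \frac{4 \left(-105 + 106\right)}{-7 + 4 \cdot 106} - \left(-7019 - -18723\right) = 4 \frac{1}{-7 + 424} \cdot 1 - \left(-7019 + 18723\right) = 4 \cdot \frac{1}{417} \cdot 1 - 11704 = \frac{4}{417} - 11704 = - \frac{4880564}{417}$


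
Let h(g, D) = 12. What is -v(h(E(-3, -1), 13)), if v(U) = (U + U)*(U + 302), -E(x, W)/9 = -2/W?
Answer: -7536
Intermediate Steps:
E(x, W) = 18/W (E(x, W) = -(-18)/W = 18/W)
v(U) = 2*U*(302 + U) (v(U) = (2*U)*(302 + U) = 2*U*(302 + U))
-v(h(E(-3, -1), 13)) = -2*12*(302 + 12) = -2*12*314 = -1*7536 = -7536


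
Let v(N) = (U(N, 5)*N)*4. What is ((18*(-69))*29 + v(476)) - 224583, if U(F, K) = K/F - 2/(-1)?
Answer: -256773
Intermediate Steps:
U(F, K) = 2 + K/F (U(F, K) = K/F - 2*(-1) = K/F + 2 = 2 + K/F)
v(N) = 4*N*(2 + 5/N) (v(N) = ((2 + 5/N)*N)*4 = (N*(2 + 5/N))*4 = 4*N*(2 + 5/N))
((18*(-69))*29 + v(476)) - 224583 = ((18*(-69))*29 + (20 + 8*476)) - 224583 = (-1242*29 + (20 + 3808)) - 224583 = (-36018 + 3828) - 224583 = -32190 - 224583 = -256773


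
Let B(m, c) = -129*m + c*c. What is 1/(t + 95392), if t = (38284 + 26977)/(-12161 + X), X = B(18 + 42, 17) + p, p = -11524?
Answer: 4448/424294293 ≈ 1.0483e-5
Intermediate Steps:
B(m, c) = c² - 129*m (B(m, c) = -129*m + c² = c² - 129*m)
X = -18975 (X = (17² - 129*(18 + 42)) - 11524 = (289 - 129*60) - 11524 = (289 - 7740) - 11524 = -7451 - 11524 = -18975)
t = -9323/4448 (t = (38284 + 26977)/(-12161 - 18975) = 65261/(-31136) = 65261*(-1/31136) = -9323/4448 ≈ -2.0960)
1/(t + 95392) = 1/(-9323/4448 + 95392) = 1/(424294293/4448) = 4448/424294293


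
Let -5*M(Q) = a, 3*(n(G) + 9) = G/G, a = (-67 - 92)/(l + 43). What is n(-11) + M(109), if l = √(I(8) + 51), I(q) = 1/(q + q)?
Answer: -26446/3345 - 212*√817/47945 ≈ -8.0325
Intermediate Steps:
I(q) = 1/(2*q)
l = √817/4 (l = √((½)/8 + 51) = √((½)*(⅛) + 51) = √(1/16 + 51) = √(817/16) = √817/4 ≈ 7.1458)
a = -159/(43 + √817/4) (a = (-67 - 92)/(√817/4 + 43) = -159/(43 + √817/4) ≈ -3.1708)
n(G) = -26/3 (n(G) = -9 + (G/G)/3 = -9 + (⅓)*1 = -9 + ⅓ = -26/3)
M(Q) = 848/1115 - 212*√817/47945 (M(Q) = -(-848/223 + 212*√817/9589)/5 = 848/1115 - 212*√817/47945)
n(-11) + M(109) = -26/3 + (848/1115 - 212*√817/47945) = -26446/3345 - 212*√817/47945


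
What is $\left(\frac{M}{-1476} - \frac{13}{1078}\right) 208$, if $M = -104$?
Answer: $\frac{2416024}{198891} \approx 12.147$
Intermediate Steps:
$\left(\frac{M}{-1476} - \frac{13}{1078}\right) 208 = \left(- \frac{104}{-1476} - \frac{13}{1078}\right) 208 = \left(\left(-104\right) \left(- \frac{1}{1476}\right) - \frac{13}{1078}\right) 208 = \left(\frac{26}{369} - \frac{13}{1078}\right) 208 = \frac{23231}{397782} \cdot 208 = \frac{2416024}{198891}$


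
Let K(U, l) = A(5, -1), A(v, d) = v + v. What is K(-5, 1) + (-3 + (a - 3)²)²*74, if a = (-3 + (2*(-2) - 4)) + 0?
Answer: 2756436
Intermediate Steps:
A(v, d) = 2*v
a = -11 (a = (-3 + (-4 - 4)) + 0 = (-3 - 8) + 0 = -11 + 0 = -11)
K(U, l) = 10 (K(U, l) = 2*5 = 10)
K(-5, 1) + (-3 + (a - 3)²)²*74 = 10 + (-3 + (-11 - 3)²)²*74 = 10 + (-3 + (-14)²)²*74 = 10 + (-3 + 196)²*74 = 10 + 193²*74 = 10 + 37249*74 = 10 + 2756426 = 2756436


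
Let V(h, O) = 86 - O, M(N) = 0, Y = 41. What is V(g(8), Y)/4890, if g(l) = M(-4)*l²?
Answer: 3/326 ≈ 0.0092025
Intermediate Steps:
g(l) = 0 (g(l) = 0*l² = 0)
V(g(8), Y)/4890 = (86 - 1*41)/4890 = (86 - 41)*(1/4890) = 45*(1/4890) = 3/326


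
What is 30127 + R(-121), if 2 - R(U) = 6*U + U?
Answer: 30976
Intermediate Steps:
R(U) = 2 - 7*U (R(U) = 2 - (6*U + U) = 2 - 7*U)
30127 + R(-121) = 30127 + (2 - 7*(-121)) = 30127 + (2 + 847) = 30127 + 849 = 30976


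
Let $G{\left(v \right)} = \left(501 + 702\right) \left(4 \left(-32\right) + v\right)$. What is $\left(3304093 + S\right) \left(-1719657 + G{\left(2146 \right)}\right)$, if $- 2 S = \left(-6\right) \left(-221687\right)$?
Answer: $1868426738904$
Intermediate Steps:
$G{\left(v \right)} = -153984 + 1203 v$ ($G{\left(v \right)} = 1203 \left(-128 + v\right) = -153984 + 1203 v$)
$S = -665061$ ($S = - \frac{\left(-6\right) \left(-221687\right)}{2} = \left(- \frac{1}{2}\right) 1330122 = -665061$)
$\left(3304093 + S\right) \left(-1719657 + G{\left(2146 \right)}\right) = \left(3304093 - 665061\right) \left(-1719657 + \left(-153984 + 1203 \cdot 2146\right)\right) = 2639032 \left(-1719657 + \left(-153984 + 2581638\right)\right) = 2639032 \left(-1719657 + 2427654\right) = 2639032 \cdot 707997 = 1868426738904$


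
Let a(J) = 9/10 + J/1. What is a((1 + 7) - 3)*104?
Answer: 3068/5 ≈ 613.60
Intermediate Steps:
a(J) = 9/10 + J (a(J) = 9*(⅒) + J*1 = 9/10 + J)
a((1 + 7) - 3)*104 = (9/10 + ((1 + 7) - 3))*104 = (9/10 + (8 - 3))*104 = (9/10 + 5)*104 = (59/10)*104 = 3068/5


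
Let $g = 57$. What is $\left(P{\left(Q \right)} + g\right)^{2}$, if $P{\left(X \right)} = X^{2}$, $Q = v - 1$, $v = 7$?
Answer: $8649$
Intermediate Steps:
$Q = 6$ ($Q = 7 - 1 = 6$)
$\left(P{\left(Q \right)} + g\right)^{2} = \left(6^{2} + 57\right)^{2} = \left(36 + 57\right)^{2} = 93^{2} = 8649$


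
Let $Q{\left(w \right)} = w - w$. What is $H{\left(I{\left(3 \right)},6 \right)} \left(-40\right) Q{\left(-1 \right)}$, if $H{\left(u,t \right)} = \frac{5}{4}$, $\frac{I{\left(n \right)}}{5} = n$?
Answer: $0$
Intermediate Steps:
$Q{\left(w \right)} = 0$
$I{\left(n \right)} = 5 n$
$H{\left(u,t \right)} = \frac{5}{4}$ ($H{\left(u,t \right)} = 5 \cdot \frac{1}{4} = \frac{5}{4}$)
$H{\left(I{\left(3 \right)},6 \right)} \left(-40\right) Q{\left(-1 \right)} = \frac{5}{4} \left(-40\right) 0 = \left(-50\right) 0 = 0$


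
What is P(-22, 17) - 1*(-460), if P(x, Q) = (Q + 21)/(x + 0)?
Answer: 5041/11 ≈ 458.27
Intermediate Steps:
P(x, Q) = (21 + Q)/x
P(-22, 17) - 1*(-460) = (21 + 17)/(-22) - 1*(-460) = -1/22*38 + 460 = -19/11 + 460 = 5041/11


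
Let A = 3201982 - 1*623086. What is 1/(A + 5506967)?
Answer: 1/8085863 ≈ 1.2367e-7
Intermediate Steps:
A = 2578896 (A = 3201982 - 623086 = 2578896)
1/(A + 5506967) = 1/(2578896 + 5506967) = 1/8085863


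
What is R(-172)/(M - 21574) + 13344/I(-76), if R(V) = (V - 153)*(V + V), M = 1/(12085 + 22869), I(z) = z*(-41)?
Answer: -105710236376/117488405301 ≈ -0.89975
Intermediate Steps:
I(z) = -41*z
M = 1/34954 ≈ 2.8609e-5
R(V) = 2*V*(-153 + V) (R(V) = (-153 + V)*(2*V) = 2*V*(-153 + V))
R(-172)/(M - 21574) + 13344/I(-76) = (2*(-172)*(-153 - 172))/(1/34954 - 21574) + 13344/((-41*(-76))) = (2*(-172)*(-325))/(-754097595/34954) + 13344/3116 = 111800*(-34954/754097595) + 13344*(1/3116) = -781571440/150819519 + 3336/779 = -105710236376/117488405301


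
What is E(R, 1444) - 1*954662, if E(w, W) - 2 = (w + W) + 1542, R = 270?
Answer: -951404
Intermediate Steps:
E(w, W) = 1544 + W + w (E(w, W) = 2 + ((w + W) + 1542) = 2 + ((W + w) + 1542) = 2 + (1542 + W + w) = 1544 + W + w)
E(R, 1444) - 1*954662 = (1544 + 1444 + 270) - 1*954662 = 3258 - 954662 = -951404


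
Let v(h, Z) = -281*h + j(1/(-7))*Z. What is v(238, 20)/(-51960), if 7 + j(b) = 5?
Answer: 11153/8660 ≈ 1.2879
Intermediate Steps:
j(b) = -2 (j(b) = -7 + 5 = -2)
v(h, Z) = -281*h - 2*Z
v(238, 20)/(-51960) = (-281*238 - 2*20)/(-51960) = (-66878 - 40)*(-1/51960) = -66918*(-1/51960) = 11153/8660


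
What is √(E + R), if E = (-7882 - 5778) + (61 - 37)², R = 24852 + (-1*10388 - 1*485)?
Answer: √895 ≈ 29.917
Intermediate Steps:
R = 13979 (R = 24852 + (-10388 - 485) = 24852 - 10873 = 13979)
E = -13084 (E = -13660 + 24² = -13660 + 576 = -13084)
√(E + R) = √(-13084 + 13979) = √895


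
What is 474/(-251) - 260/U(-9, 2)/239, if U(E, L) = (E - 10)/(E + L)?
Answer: -2609254/1139791 ≈ -2.2892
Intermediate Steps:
U(E, L) = (-10 + E)/(E + L)
474/(-251) - 260/U(-9, 2)/239 = 474/(-251) - 260*(-9 + 2)/(-10 - 9)/239 = 474*(-1/251) - 260/(-19/(-7))*(1/239) = -474/251 - 260/((-1/7*(-19)))*(1/239) = -474/251 - 260/19/7*(1/239) = -474/251 - 260*7/19*(1/239) = -474/251 - 1820/19*1/239 = -474/251 - 1820/4541 = -2609254/1139791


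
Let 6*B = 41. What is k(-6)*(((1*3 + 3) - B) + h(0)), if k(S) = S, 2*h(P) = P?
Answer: 5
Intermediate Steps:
B = 41/6 (B = (⅙)*41 = 41/6 ≈ 6.8333)
h(P) = P/2
k(-6)*(((1*3 + 3) - B) + h(0)) = -6*(((1*3 + 3) - 1*41/6) + (½)*0) = -6*(((3 + 3) - 41/6) + 0) = -6*((6 - 41/6) + 0) = -6*(-⅚ + 0) = -6*(-⅚) = 5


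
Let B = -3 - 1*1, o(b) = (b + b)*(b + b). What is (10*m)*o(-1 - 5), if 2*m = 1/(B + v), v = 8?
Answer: 180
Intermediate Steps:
o(b) = 4*b² (o(b) = (2*b)*(2*b) = 4*b²)
B = -4 (B = -3 - 1 = -4)
m = ⅛ (m = 1/(2*(-4 + 8)) = (½)/4 = (½)*(¼) = ⅛ ≈ 0.12500)
(10*m)*o(-1 - 5) = (10*(⅛))*(4*(-1 - 5)²) = 5*(4*(-6)²)/4 = 5*(4*36)/4 = (5/4)*144 = 180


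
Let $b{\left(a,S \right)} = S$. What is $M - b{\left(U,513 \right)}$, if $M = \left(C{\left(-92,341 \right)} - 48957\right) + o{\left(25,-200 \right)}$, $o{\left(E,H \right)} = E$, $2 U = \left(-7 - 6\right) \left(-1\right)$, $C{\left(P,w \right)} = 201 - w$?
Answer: $-49585$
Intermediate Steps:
$U = \frac{13}{2}$ ($U = \frac{\left(-7 - 6\right) \left(-1\right)}{2} = \frac{\left(-13\right) \left(-1\right)}{2} = \frac{1}{2} \cdot 13 = \frac{13}{2} \approx 6.5$)
$M = -49072$ ($M = \left(\left(201 - 341\right) - 48957\right) + 25 = \left(-140 - 48957\right) + 25 = -49097 + 25 = -49072$)
$M - b{\left(U,513 \right)} = -49072 - 513 = -49585$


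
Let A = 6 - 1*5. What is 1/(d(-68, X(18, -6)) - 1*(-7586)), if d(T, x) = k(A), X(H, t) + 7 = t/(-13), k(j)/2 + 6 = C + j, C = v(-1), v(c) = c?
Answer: 1/7574 ≈ 0.00013203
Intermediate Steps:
C = -1
A = 1 (A = 6 - 5 = 1)
k(j) = -14 + 2*j (k(j) = -12 + 2*(-1 + j) = -12 + (-2 + 2*j) = -14 + 2*j)
X(H, t) = -7 - t/13 (X(H, t) = -7 + t/(-13) = -7 + t*(-1/13) = -7 - t/13)
d(T, x) = -12 (d(T, x) = -14 + 2*1 = -14 + 2 = -12)
1/(d(-68, X(18, -6)) - 1*(-7586)) = 1/(-12 - 1*(-7586)) = 1/(-12 + 7586) = 1/7574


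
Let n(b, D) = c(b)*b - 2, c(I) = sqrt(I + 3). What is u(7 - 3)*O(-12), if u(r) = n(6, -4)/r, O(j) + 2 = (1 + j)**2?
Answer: 476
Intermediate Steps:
c(I) = sqrt(3 + I)
O(j) = -2 + (1 + j)**2
n(b, D) = -2 + b*sqrt(3 + b) (n(b, D) = sqrt(3 + b)*b - 2 = b*sqrt(3 + b) - 2 = -2 + b*sqrt(3 + b))
u(r) = 16/r (u(r) = (-2 + 6*sqrt(3 + 6))/r = (-2 + 6*sqrt(9))/r = (-2 + 6*3)/r = (-2 + 18)/r = 16/r)
u(7 - 3)*O(-12) = (16/(7 - 3))*(-2 + (1 - 12)**2) = (16/4)*(-2 + (-11)**2) = (16*(1/4))*(-2 + 121) = 4*119 = 476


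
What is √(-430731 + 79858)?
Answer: I*√350873 ≈ 592.35*I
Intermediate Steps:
√(-430731 + 79858) = √(-350873) = I*√350873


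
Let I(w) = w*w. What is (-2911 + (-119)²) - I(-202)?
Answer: -29554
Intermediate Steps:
I(w) = w²
(-2911 + (-119)²) - I(-202) = (-2911 + (-119)²) - 1*(-202)² = (-2911 + 14161) - 1*40804 = 11250 - 40804 = -29554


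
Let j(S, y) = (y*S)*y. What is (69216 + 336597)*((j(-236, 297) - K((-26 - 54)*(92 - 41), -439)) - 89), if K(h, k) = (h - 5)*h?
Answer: -15211580930169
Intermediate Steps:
K(h, k) = h*(-5 + h) (K(h, k) = (-5 + h)*h = h*(-5 + h))
j(S, y) = S*y² (j(S, y) = (S*y)*y = S*y²)
(69216 + 336597)*((j(-236, 297) - K((-26 - 54)*(92 - 41), -439)) - 89) = (69216 + 336597)*((-236*297² - (-26 - 54)*(92 - 41)*(-5 + (-26 - 54)*(92 - 41))) - 89) = 405813*((-236*88209 - (-80*51)*(-5 - 80*51)) - 89) = 405813*((-20817324 - (-4080)*(-5 - 4080)) - 89) = 405813*((-20817324 - (-4080)*(-4085)) - 89) = 405813*((-20817324 - 1*16666800) - 89) = 405813*((-20817324 - 16666800) - 89) = 405813*(-37484124 - 89) = 405813*(-37484213) = -15211580930169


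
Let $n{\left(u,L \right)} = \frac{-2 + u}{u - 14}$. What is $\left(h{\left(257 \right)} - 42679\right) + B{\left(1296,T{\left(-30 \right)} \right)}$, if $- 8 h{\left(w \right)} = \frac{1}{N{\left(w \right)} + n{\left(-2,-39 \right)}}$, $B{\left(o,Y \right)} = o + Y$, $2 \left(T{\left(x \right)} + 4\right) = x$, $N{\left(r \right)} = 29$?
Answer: $- \frac{9688069}{234} \approx -41402.0$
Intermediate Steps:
$T{\left(x \right)} = -4 + \frac{x}{2}$
$n{\left(u,L \right)} = \frac{-2 + u}{-14 + u}$
$B{\left(o,Y \right)} = Y + o$
$h{\left(w \right)} = - \frac{1}{234}$ ($h{\left(w \right)} = - \frac{1}{8 \left(29 + \frac{-2 - 2}{-14 - 2}\right)} = - \frac{1}{8 \left(29 + \frac{1}{-16} \left(-4\right)\right)} = - \frac{1}{8 \left(29 - - \frac{1}{4}\right)} = - \frac{1}{8 \left(29 + \frac{1}{4}\right)} = - \frac{1}{8 \cdot \frac{117}{4}} = \left(- \frac{1}{8}\right) \frac{4}{117} = - \frac{1}{234}$)
$\left(h{\left(257 \right)} - 42679\right) + B{\left(1296,T{\left(-30 \right)} \right)} = \left(- \frac{1}{234} - 42679\right) + \left(\left(-4 + \frac{1}{2} \left(-30\right)\right) + 1296\right) = - \frac{9986887}{234} + \left(\left(-4 - 15\right) + 1296\right) = - \frac{9986887}{234} + \left(-19 + 1296\right) = - \frac{9986887}{234} + 1277 = - \frac{9688069}{234}$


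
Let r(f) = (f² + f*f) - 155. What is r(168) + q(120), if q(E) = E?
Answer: 56413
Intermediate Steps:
r(f) = -155 + 2*f² (r(f) = (f² + f²) - 155 = 2*f² - 155 = -155 + 2*f²)
r(168) + q(120) = (-155 + 2*168²) + 120 = (-155 + 2*28224) + 120 = (-155 + 56448) + 120 = 56293 + 120 = 56413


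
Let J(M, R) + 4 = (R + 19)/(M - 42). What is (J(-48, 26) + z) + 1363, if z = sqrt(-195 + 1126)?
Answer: 2717/2 + 7*sqrt(19) ≈ 1389.0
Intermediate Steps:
J(M, R) = -4 + (19 + R)/(-42 + M) (J(M, R) = -4 + (R + 19)/(M - 42) = -4 + (19 + R)/(-42 + M))
z = 7*sqrt(19) (z = sqrt(931) = 7*sqrt(19) ≈ 30.512)
(J(-48, 26) + z) + 1363 = ((187 + 26 - 4*(-48))/(-42 - 48) + 7*sqrt(19)) + 1363 = ((187 + 26 + 192)/(-90) + 7*sqrt(19)) + 1363 = (-1/90*405 + 7*sqrt(19)) + 1363 = (-9/2 + 7*sqrt(19)) + 1363 = 2717/2 + 7*sqrt(19)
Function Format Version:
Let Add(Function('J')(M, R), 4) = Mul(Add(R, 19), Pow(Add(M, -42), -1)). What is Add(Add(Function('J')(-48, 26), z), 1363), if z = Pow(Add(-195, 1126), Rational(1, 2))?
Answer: Add(Rational(2717, 2), Mul(7, Pow(19, Rational(1, 2)))) ≈ 1389.0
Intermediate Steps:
Function('J')(M, R) = Add(-4, Mul(Pow(Add(-42, M), -1), Add(19, R))) (Function('J')(M, R) = Add(-4, Mul(Add(R, 19), Pow(Add(M, -42), -1))) = Add(-4, Mul(Add(19, R), Pow(Add(-42, M), -1))) = Add(-4, Mul(Pow(Add(-42, M), -1), Add(19, R))))
z = Mul(7, Pow(19, Rational(1, 2))) (z = Pow(931, Rational(1, 2)) = Mul(7, Pow(19, Rational(1, 2))) ≈ 30.512)
Add(Add(Function('J')(-48, 26), z), 1363) = Add(Add(Mul(Pow(Add(-42, -48), -1), Add(187, 26, Mul(-4, -48))), Mul(7, Pow(19, Rational(1, 2)))), 1363) = Add(Add(Mul(Pow(-90, -1), Add(187, 26, 192)), Mul(7, Pow(19, Rational(1, 2)))), 1363) = Add(Add(Mul(Rational(-1, 90), 405), Mul(7, Pow(19, Rational(1, 2)))), 1363) = Add(Add(Rational(-9, 2), Mul(7, Pow(19, Rational(1, 2)))), 1363) = Add(Rational(2717, 2), Mul(7, Pow(19, Rational(1, 2))))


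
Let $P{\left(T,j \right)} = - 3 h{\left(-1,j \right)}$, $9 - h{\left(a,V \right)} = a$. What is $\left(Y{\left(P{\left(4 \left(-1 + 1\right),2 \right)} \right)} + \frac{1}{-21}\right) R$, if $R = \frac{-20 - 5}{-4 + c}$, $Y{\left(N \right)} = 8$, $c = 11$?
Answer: $- \frac{4175}{147} \approx -28.401$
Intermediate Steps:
$h{\left(a,V \right)} = 9 - a$
$P{\left(T,j \right)} = -30$ ($P{\left(T,j \right)} = - 3 \left(9 - -1\right) = - 3 \left(9 + 1\right) = \left(-3\right) 10 = -30$)
$R = - \frac{25}{7}$ ($R = \frac{-20 - 5}{-4 + 11} = - \frac{25}{7} \approx -3.5714$)
$\left(Y{\left(P{\left(4 \left(-1 + 1\right),2 \right)} \right)} + \frac{1}{-21}\right) R = \left(8 + \frac{1}{-21}\right) \left(- \frac{25}{7}\right) = \left(8 - \frac{1}{21}\right) \left(- \frac{25}{7}\right) = \frac{167}{21} \left(- \frac{25}{7}\right) = - \frac{4175}{147}$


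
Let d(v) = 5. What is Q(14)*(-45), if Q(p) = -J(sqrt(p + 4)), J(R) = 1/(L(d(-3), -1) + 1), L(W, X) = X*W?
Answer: -45/4 ≈ -11.250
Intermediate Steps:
L(W, X) = W*X
J(R) = -1/4 (J(R) = 1/(5*(-1) + 1) = 1/(-5 + 1) = 1/(-4) = -1/4)
Q(p) = 1/4 (Q(p) = -1*(-1/4) = 1/4)
Q(14)*(-45) = (1/4)*(-45) = -45/4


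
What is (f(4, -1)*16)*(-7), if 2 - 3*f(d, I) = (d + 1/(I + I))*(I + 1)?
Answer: -224/3 ≈ -74.667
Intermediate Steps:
f(d, I) = ⅔ - (1 + I)*(d + 1/(2*I))/3 (f(d, I) = ⅔ - (d + 1/(I + I))*(I + 1)/3 = ⅔ - (d + 1/(2*I))*(1 + I)/3 = ⅔ - (1 + I)*(d + 1/(2*I))/3)
(f(4, -1)*16)*(-7) = ((½ - ⅓*4 - ⅙/(-1) - ⅓*(-1)*4)*16)*(-7) = ((½ - 4/3 - ⅙*(-1) + 4/3)*16)*(-7) = ((½ - 4/3 + ⅙ + 4/3)*16)*(-7) = ((⅔)*16)*(-7) = (32/3)*(-7) = -224/3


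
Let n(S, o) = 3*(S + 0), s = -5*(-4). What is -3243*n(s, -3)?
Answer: -194580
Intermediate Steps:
s = 20
n(S, o) = 3*S
-3243*n(s, -3) = -9729*20 = -3243*60 = -194580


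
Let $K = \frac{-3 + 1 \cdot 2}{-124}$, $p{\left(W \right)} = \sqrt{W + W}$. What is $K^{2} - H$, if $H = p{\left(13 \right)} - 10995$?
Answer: $\frac{169059121}{15376} - \sqrt{26} \approx 10990.0$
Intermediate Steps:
$p{\left(W \right)} = \sqrt{2} \sqrt{W}$ ($p{\left(W \right)} = \sqrt{2 W} = \sqrt{2} \sqrt{W}$)
$K = \frac{1}{124}$ ($K = \left(-3 + 2\right) \left(- \frac{1}{124}\right) = \left(-1\right) \left(- \frac{1}{124}\right) = \frac{1}{124} \approx 0.0080645$)
$H = -10995 + \sqrt{26}$ ($H = \sqrt{2} \sqrt{13} - 10995 = \sqrt{26} - 10995 = -10995 + \sqrt{26} \approx -10990.0$)
$K^{2} - H = \left(\frac{1}{124}\right)^{2} - \left(-10995 + \sqrt{26}\right) = \frac{1}{15376} + \left(10995 - \sqrt{26}\right) = \frac{169059121}{15376} - \sqrt{26}$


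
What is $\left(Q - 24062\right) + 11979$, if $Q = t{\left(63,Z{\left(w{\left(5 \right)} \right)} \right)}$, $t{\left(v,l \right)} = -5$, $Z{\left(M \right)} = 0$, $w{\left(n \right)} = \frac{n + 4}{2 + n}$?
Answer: $-12088$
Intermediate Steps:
$w{\left(n \right)} = \frac{4 + n}{2 + n}$
$Q = -5$
$\left(Q - 24062\right) + 11979 = \left(-5 - 24062\right) + 11979 = -24067 + 11979 = -12088$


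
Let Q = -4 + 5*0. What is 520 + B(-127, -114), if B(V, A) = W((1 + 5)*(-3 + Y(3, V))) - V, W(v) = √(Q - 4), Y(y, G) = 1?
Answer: 647 + 2*I*√2 ≈ 647.0 + 2.8284*I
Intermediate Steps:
Q = -4 (Q = -4 + 0 = -4)
W(v) = 2*I*√2 (W(v) = √(-4 - 4) = √(-8) = 2*I*√2)
B(V, A) = -V + 2*I*√2 (B(V, A) = 2*I*√2 - V = -V + 2*I*√2)
520 + B(-127, -114) = 520 + (-1*(-127) + 2*I*√2) = 520 + (127 + 2*I*√2) = 647 + 2*I*√2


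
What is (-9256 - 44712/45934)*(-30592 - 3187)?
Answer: 422445952196/1351 ≈ 3.1269e+8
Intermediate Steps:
(-9256 - 44712/45934)*(-30592 - 3187) = (-9256 - 44712*1/45934)*(-33779) = (-9256 - 22356/22967)*(-33779) = -212604908/22967*(-33779) = 422445952196/1351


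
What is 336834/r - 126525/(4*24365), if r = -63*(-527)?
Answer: 636157447/71905988 ≈ 8.8471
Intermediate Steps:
r = 33201
336834/r - 126525/(4*24365) = 336834/33201 - 126525/(4*24365) = 336834*(1/33201) - 126525/97460 = 37426/3689 - 126525*1/97460 = 37426/3689 - 25305/19492 = 636157447/71905988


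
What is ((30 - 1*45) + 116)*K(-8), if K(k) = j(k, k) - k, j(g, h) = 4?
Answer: 1212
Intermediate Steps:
K(k) = 4 - k
((30 - 1*45) + 116)*K(-8) = ((30 - 1*45) + 116)*(4 - 1*(-8)) = ((30 - 45) + 116)*(4 + 8) = (-15 + 116)*12 = 101*12 = 1212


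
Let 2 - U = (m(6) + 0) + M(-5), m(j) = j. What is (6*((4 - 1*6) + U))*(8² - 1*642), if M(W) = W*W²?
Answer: -412692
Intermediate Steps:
M(W) = W³
U = 121 (U = 2 - ((6 + 0) + (-5)³) = 2 - (6 - 125) = 2 - 1*(-119) = 2 + 119 = 121)
(6*((4 - 1*6) + U))*(8² - 1*642) = (6*((4 - 1*6) + 121))*(8² - 1*642) = (6*((4 - 6) + 121))*(64 - 642) = (6*(-2 + 121))*(-578) = (6*119)*(-578) = 714*(-578) = -412692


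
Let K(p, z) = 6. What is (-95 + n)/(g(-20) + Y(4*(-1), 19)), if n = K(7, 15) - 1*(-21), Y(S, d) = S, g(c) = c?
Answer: 17/6 ≈ 2.8333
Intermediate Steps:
n = 27 (n = 6 - 1*(-21) = 6 + 21 = 27)
(-95 + n)/(g(-20) + Y(4*(-1), 19)) = (-95 + 27)/(-20 + 4*(-1)) = -68/(-20 - 4) = -68/(-24) = -68*(-1/24) = 17/6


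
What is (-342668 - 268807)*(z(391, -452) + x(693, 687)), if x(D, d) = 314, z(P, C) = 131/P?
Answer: -75153334875/391 ≈ -1.9221e+8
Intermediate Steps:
(-342668 - 268807)*(z(391, -452) + x(693, 687)) = (-342668 - 268807)*(131/391 + 314) = -611475*(131*(1/391) + 314) = -611475*(131/391 + 314) = -611475*122905/391 = -75153334875/391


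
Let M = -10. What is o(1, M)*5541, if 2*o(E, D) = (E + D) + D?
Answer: -105279/2 ≈ -52640.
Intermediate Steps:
o(E, D) = D + E/2 (o(E, D) = ((E + D) + D)/2 = ((D + E) + D)/2 = (E + 2*D)/2 = D + E/2)
o(1, M)*5541 = (-10 + (½)*1)*5541 = (-10 + ½)*5541 = -19/2*5541 = -105279/2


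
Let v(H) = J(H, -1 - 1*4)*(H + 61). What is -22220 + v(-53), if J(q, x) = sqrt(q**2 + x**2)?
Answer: -22220 + 8*sqrt(2834) ≈ -21794.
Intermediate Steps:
v(H) = sqrt(25 + H**2)*(61 + H) (v(H) = sqrt(H**2 + (-1 - 1*4)**2)*(H + 61) = sqrt(H**2 + (-1 - 4)**2)*(61 + H) = sqrt(H**2 + (-5)**2)*(61 + H) = sqrt(H**2 + 25)*(61 + H) = sqrt(25 + H**2)*(61 + H))
-22220 + v(-53) = -22220 + sqrt(25 + (-53)**2)*(61 - 53) = -22220 + sqrt(25 + 2809)*8 = -22220 + sqrt(2834)*8 = -22220 + 8*sqrt(2834)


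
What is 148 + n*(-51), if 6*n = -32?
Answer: 420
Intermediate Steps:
n = -16/3 (n = (⅙)*(-32) = -16/3 ≈ -5.3333)
148 + n*(-51) = 148 - 16/3*(-51) = 148 + 272 = 420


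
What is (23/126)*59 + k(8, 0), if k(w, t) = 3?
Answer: 1735/126 ≈ 13.770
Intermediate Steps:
(23/126)*59 + k(8, 0) = (23/126)*59 + 3 = 1357/126 + 3 = 1735/126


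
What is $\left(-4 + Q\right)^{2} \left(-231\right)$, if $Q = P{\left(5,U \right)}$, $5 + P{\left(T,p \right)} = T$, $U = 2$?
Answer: $-3696$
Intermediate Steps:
$P{\left(T,p \right)} = -5 + T$
$Q = 0$ ($Q = -5 + 5 = 0$)
$\left(-4 + Q\right)^{2} \left(-231\right) = \left(-4 + 0\right)^{2} \left(-231\right) = \left(-4\right)^{2} \left(-231\right) = 16 \left(-231\right) = -3696$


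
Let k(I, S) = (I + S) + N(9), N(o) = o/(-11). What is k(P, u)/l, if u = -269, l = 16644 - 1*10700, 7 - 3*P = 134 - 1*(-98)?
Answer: -3793/65384 ≈ -0.058011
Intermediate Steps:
P = -75 (P = 7/3 - (134 - 1*(-98))/3 = 7/3 - (134 + 98)/3 = 7/3 - 1/3*232 = 7/3 - 232/3 = -75)
l = 5944 (l = 16644 - 10700 = 5944)
N(o) = -o/11 (N(o) = o*(-1/11) = -o/11)
k(I, S) = -9/11 + I + S (k(I, S) = (I + S) - 1/11*9 = (I + S) - 9/11 = -9/11 + I + S)
k(P, u)/l = (-9/11 - 75 - 269)/5944 = -3793/11*1/5944 = -3793/65384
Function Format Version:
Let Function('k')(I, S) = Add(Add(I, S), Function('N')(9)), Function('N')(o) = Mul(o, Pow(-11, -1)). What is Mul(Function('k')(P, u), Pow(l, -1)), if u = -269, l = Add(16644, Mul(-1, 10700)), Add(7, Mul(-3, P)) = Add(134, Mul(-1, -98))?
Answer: Rational(-3793, 65384) ≈ -0.058011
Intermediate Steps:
P = -75 (P = Add(Rational(7, 3), Mul(Rational(-1, 3), Add(134, Mul(-1, -98)))) = Add(Rational(7, 3), Mul(Rational(-1, 3), Add(134, 98))) = Add(Rational(7, 3), Mul(Rational(-1, 3), 232)) = Add(Rational(7, 3), Rational(-232, 3)) = -75)
l = 5944 (l = Add(16644, -10700) = 5944)
Function('N')(o) = Mul(Rational(-1, 11), o) (Function('N')(o) = Mul(o, Rational(-1, 11)) = Mul(Rational(-1, 11), o))
Function('k')(I, S) = Add(Rational(-9, 11), I, S) (Function('k')(I, S) = Add(Add(I, S), Mul(Rational(-1, 11), 9)) = Add(Add(I, S), Rational(-9, 11)) = Add(Rational(-9, 11), I, S))
Mul(Function('k')(P, u), Pow(l, -1)) = Mul(Add(Rational(-9, 11), -75, -269), Pow(5944, -1)) = Mul(Rational(-3793, 11), Rational(1, 5944)) = Rational(-3793, 65384)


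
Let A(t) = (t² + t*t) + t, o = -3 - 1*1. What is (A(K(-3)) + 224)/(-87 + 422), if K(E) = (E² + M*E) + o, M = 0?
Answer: 279/335 ≈ 0.83284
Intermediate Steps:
o = -4 (o = -3 - 1 = -4)
K(E) = -4 + E² (K(E) = (E² + 0*E) - 4 = (E² + 0) - 4 = E² - 4 = -4 + E²)
A(t) = t + 2*t² (A(t) = (t² + t²) + t = 2*t² + t = t + 2*t²)
(A(K(-3)) + 224)/(-87 + 422) = ((-4 + (-3)²)*(1 + 2*(-4 + (-3)²)) + 224)/(-87 + 422) = ((-4 + 9)*(1 + 2*(-4 + 9)) + 224)/335 = (5*(1 + 2*5) + 224)*(1/335) = (5*(1 + 10) + 224)*(1/335) = (5*11 + 224)*(1/335) = (55 + 224)*(1/335) = 279*(1/335) = 279/335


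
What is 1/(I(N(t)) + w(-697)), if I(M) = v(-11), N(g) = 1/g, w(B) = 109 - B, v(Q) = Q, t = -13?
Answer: 1/795 ≈ 0.0012579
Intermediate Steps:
I(M) = -11
1/(I(N(t)) + w(-697)) = 1/(-11 + (109 - 1*(-697))) = 1/(-11 + (109 + 697)) = 1/(-11 + 806) = 1/795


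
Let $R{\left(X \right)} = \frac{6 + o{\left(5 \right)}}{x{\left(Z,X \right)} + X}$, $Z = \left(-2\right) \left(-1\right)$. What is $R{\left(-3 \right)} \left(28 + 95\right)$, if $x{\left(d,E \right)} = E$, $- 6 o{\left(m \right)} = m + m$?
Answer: $- \frac{533}{6} \approx -88.833$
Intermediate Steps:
$o{\left(m \right)} = - \frac{m}{3}$ ($o{\left(m \right)} = - \frac{m + m}{6} = - \frac{2 m}{6} = - \frac{m}{3}$)
$Z = 2$
$R{\left(X \right)} = \frac{13}{6 X}$ ($R{\left(X \right)} = \frac{6 - \frac{5}{3}}{X + X} = \frac{6 - \frac{5}{3}}{2 X} = \frac{13 \frac{1}{2 X}}{3} = \frac{13}{6 X}$)
$R{\left(-3 \right)} \left(28 + 95\right) = \frac{13}{6 \left(-3\right)} \left(28 + 95\right) = \frac{13}{6} \left(- \frac{1}{3}\right) 123 = \left(- \frac{13}{18}\right) 123 = - \frac{533}{6}$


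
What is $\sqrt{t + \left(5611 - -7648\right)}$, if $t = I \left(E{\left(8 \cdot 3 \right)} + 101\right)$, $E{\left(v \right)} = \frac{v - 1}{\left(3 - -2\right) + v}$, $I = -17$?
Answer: $\frac{7 \sqrt{197867}}{29} \approx 107.37$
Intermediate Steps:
$E{\left(v \right)} = \frac{-1 + v}{5 + v}$ ($E{\left(v \right)} = \frac{-1 + v}{\left(3 + 2\right) + v} = \frac{-1 + v}{5 + v}$)
$t = - \frac{50184}{29}$ ($t = - 17 \left(\frac{-1 + 8 \cdot 3}{5 + 8 \cdot 3} + 101\right) = - 17 \left(\frac{-1 + 24}{5 + 24} + 101\right) = - 17 \left(\frac{1}{29} \cdot 23 + 101\right) = - 17 \left(\frac{23}{29} + 101\right) = \left(-17\right) \frac{2952}{29} = - \frac{50184}{29} \approx -1730.5$)
$\sqrt{t + \left(5611 - -7648\right)} = \sqrt{- \frac{50184}{29} + \left(5611 - -7648\right)} = \sqrt{- \frac{50184}{29} + \left(5611 + 7648\right)} = \sqrt{- \frac{50184}{29} + 13259} = \sqrt{\frac{334327}{29}} = \frac{7 \sqrt{197867}}{29}$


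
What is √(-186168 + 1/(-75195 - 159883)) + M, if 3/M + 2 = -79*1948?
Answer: -1/51298 + I*√10287953851761190/235078 ≈ -1.9494e-5 + 431.47*I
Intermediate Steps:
M = -1/51298 (M = 3/(-2 - 79*1948) = 3/(-2 - 153892) = 3/(-153894) = 3*(-1/153894) = -1/51298 ≈ -1.9494e-5)
√(-186168 + 1/(-75195 - 159883)) + M = √(-186168 + 1/(-75195 - 159883)) - 1/51298 = √(-186168 + 1/(-235078)) - 1/51298 = √(-186168 - 1/235078) - 1/51298 = √(-43764001105/235078) - 1/51298 = I*√10287953851761190/235078 - 1/51298 = -1/51298 + I*√10287953851761190/235078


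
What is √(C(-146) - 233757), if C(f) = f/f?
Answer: 2*I*√58439 ≈ 483.48*I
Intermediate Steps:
C(f) = 1
√(C(-146) - 233757) = √(1 - 233757) = √(-233756) = 2*I*√58439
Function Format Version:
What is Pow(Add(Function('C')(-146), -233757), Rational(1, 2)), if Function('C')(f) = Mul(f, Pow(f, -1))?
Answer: Mul(2, I, Pow(58439, Rational(1, 2))) ≈ Mul(483.48, I)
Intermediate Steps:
Function('C')(f) = 1
Pow(Add(Function('C')(-146), -233757), Rational(1, 2)) = Pow(Add(1, -233757), Rational(1, 2)) = Pow(-233756, Rational(1, 2)) = Mul(2, I, Pow(58439, Rational(1, 2)))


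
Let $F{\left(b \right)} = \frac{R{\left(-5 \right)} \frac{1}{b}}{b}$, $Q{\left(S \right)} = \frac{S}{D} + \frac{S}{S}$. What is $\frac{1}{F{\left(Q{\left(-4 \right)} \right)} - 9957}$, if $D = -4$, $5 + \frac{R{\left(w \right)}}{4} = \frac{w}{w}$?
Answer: $- \frac{1}{9961} \approx -0.00010039$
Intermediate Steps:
$R{\left(w \right)} = -16$ ($R{\left(w \right)} = -20 + 4 \frac{w}{w} = -20 + 4 \cdot 1 = -20 + 4 = -16$)
$Q{\left(S \right)} = 1 - \frac{S}{4}$ ($Q{\left(S \right)} = \frac{S}{-4} + \frac{S}{S} = S \left(- \frac{1}{4}\right) + 1 = - \frac{S}{4} + 1 = 1 - \frac{S}{4}$)
$F{\left(b \right)} = - \frac{16}{b^{2}}$ ($F{\left(b \right)} = \frac{\left(-16\right) \frac{1}{b}}{b} = - \frac{16}{b^{2}}$)
$\frac{1}{F{\left(Q{\left(-4 \right)} \right)} - 9957} = \frac{1}{- \frac{16}{\left(1 - -1\right)^{2}} - 9957} = \frac{1}{- \frac{16}{\left(1 + 1\right)^{2}} - 9957} = \frac{1}{- \frac{16}{4} - 9957} = \frac{1}{\left(-16\right) \frac{1}{4} - 9957} = \frac{1}{-4 - 9957} = \frac{1}{-9961} = - \frac{1}{9961}$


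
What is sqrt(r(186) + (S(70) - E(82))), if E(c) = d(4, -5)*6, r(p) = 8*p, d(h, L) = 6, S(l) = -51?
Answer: sqrt(1401) ≈ 37.430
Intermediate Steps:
E(c) = 36 (E(c) = 6*6 = 36)
sqrt(r(186) + (S(70) - E(82))) = sqrt(8*186 + (-51 - 1*36)) = sqrt(1488 + (-51 - 36)) = sqrt(1488 - 87) = sqrt(1401)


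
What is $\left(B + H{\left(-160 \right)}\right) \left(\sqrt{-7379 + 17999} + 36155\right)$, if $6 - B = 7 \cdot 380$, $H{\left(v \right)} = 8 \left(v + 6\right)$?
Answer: $-140498330 - 23316 \sqrt{295} \approx -1.409 \cdot 10^{8}$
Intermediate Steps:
$H{\left(v \right)} = 48 + 8 v$ ($H{\left(v \right)} = 8 \left(6 + v\right) = 48 + 8 v$)
$B = -2654$ ($B = 6 - 7 \cdot 380 = 6 - 2660 = -2654$)
$\left(B + H{\left(-160 \right)}\right) \left(\sqrt{-7379 + 17999} + 36155\right) = \left(-2654 + \left(48 + 8 \left(-160\right)\right)\right) \left(\sqrt{-7379 + 17999} + 36155\right) = \left(-2654 + \left(48 - 1280\right)\right) \left(\sqrt{10620} + 36155\right) = \left(-2654 - 1232\right) \left(6 \sqrt{295} + 36155\right) = - 3886 \left(36155 + 6 \sqrt{295}\right) = -140498330 - 23316 \sqrt{295}$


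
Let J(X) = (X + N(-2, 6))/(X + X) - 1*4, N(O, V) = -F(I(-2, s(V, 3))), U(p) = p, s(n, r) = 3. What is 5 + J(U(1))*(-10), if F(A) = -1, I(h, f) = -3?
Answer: 35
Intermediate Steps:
N(O, V) = 1 (N(O, V) = -1*(-1) = 1)
J(X) = -4 + (1 + X)/(2*X) (J(X) = (X + 1)/(X + X) - 1*4 = (1 + X)/((2*X)) - 4 = (1 + X)*(1/(2*X)) - 4 = (1 + X)/(2*X) - 4 = -4 + (1 + X)/(2*X))
5 + J(U(1))*(-10) = 5 + ((½)*(1 - 7*1)/1)*(-10) = 5 + ((½)*1*(1 - 7))*(-10) = 5 + ((½)*1*(-6))*(-10) = 5 - 3*(-10) = 5 + 30 = 35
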